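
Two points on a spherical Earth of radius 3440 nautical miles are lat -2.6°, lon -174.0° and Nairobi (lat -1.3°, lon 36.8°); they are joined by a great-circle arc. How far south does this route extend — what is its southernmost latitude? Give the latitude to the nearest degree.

The great circle lies in the plane with unit normal n̂ = (p₁ × p₂)/|p₁ × p₂|.
Here n̂_z ≈ -0.992; the vertex latitude is φ_max = arccos|n̂_z| ≈ 7.3°.
Check via Clairaut: cos φ_max = |cos φ₁| · sin C = cos(2.6°)·sin(96.9°) ≈ 0.992, again giving ≈ 7.3°.

≈ -7°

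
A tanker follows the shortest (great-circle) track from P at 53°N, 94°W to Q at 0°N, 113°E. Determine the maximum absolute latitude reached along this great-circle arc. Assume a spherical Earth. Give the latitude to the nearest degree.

≈ 71°N

The great circle lies in the plane with unit normal n̂ = (p₁ × p₂)/|p₁ × p₂|.
Here n̂_z ≈ -0.324; the vertex latitude is φ_max = arccos|n̂_z| ≈ 71.1°.
Check via Clairaut: cos φ_max = |cos φ₁| · sin C = cos(53.0°)·sin(32.5°) ≈ 0.324, again giving ≈ 71.1°.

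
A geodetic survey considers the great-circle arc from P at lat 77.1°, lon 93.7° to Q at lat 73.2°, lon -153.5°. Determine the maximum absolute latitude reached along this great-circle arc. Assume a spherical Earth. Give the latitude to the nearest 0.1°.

The great circle lies in the plane with unit normal n̂ = (p₁ × p₂)/|p₁ × p₂|.
Here n̂_z ≈ +0.142; the vertex latitude is φ_max = arccos|n̂_z| ≈ 81.8°.

≈ 81.8°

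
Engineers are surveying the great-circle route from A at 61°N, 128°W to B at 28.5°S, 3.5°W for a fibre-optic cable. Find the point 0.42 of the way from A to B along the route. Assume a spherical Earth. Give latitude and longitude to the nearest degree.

Convert each endpoint to a unit vector on the sphere (x = cos φ cos λ, y = cos φ sin λ, z = sin φ).
The central angle between the endpoints is δ = arccos(p₁·p₂) ≈ 2.290 rad (131.2°).
Interpolate at f = 0.42 with slerp weights a = sin((1−f)δ)/sin δ ≈ 1.290, b = sin(fδ)/sin δ ≈ 1.090.
p = a·p₁ + b·p₂ ≈ (0.571, -0.551, 0.608); φ = arcsin(p_z) ≈ 37.46°, λ = atan2(p_y, p_x) ≈ -43.99°.

≈ 37°N, 44°W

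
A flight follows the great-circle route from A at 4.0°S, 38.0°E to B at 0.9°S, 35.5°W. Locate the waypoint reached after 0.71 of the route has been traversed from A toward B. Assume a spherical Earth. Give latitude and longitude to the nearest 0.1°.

≈ 2.3°S, 14.2°W

From cos δ = sin φ₁ sin φ₂ + cos φ₁ cos φ₂ cos Δλ, the central angle is δ ≈ 1.282 rad (73.5°).
Interpolate at f = 0.71 with slerp weights a = sin((1−f)δ)/sin δ ≈ 0.379, b = sin(fδ)/sin δ ≈ 0.824.
p = a·p₁ + b·p₂ ≈ (0.969, -0.246, -0.039); φ = arcsin(p_z) ≈ -2.26°, λ = atan2(p_y, p_x) ≈ -14.23°.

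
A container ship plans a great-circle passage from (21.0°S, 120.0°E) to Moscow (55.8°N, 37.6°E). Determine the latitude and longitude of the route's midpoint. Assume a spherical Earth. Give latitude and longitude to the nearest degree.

≈ (22°N, 91°E)

Convert each endpoint to a unit vector on the sphere (x = cos φ cos λ, y = cos φ sin λ, z = sin φ).
The central angle between the endpoints is δ = arccos(p₁·p₂) ≈ 1.800 rad (103.1°).
Interpolate at f = 1/2 with slerp weights a = sin((1−f)δ)/sin δ ≈ 0.804, b = sin(fδ)/sin δ ≈ 0.804.
p = a·p₁ + b·p₂ ≈ (-0.017, 0.926, 0.377); φ = arcsin(p_z) ≈ 22.15°, λ = atan2(p_y, p_x) ≈ 91.07°.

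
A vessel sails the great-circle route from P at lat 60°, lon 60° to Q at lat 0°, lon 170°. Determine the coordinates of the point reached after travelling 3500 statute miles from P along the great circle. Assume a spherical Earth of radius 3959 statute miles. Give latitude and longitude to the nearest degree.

≈ lat 42°, lon 141°

Convert each endpoint to a unit vector on the sphere (x = cos φ cos λ, y = cos φ sin λ, z = sin φ).
The central angle between the endpoints is δ = arccos(p₁·p₂) ≈ 1.743 rad (99.8°). The total great-circle distance is δ·R ≈ 1.743 × 3959 ≈ 6899 mi, so the target fraction is f = 3500/6899 ≈ 0.507.
Interpolate at f ≈ 0.507 with slerp weights a = sin((1−f)δ)/sin δ ≈ 0.768, b = sin(fδ)/sin δ ≈ 0.785.
p = a·p₁ + b·p₂ ≈ (-0.581, 0.469, 0.665); φ = arcsin(p_z) ≈ 41.71°, λ = atan2(p_y, p_x) ≈ 141.09°.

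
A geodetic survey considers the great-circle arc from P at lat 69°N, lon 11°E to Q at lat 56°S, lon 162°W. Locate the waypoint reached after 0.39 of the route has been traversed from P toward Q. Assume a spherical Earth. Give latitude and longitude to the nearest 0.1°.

≈ lat 44.8°N, lon 146.9°W

Convert each endpoint to a unit vector on the sphere (x = cos φ cos λ, y = cos φ sin λ, z = sin φ).
The central angle between the endpoints is δ = arccos(p₁·p₂) ≈ 2.908 rad (166.6°).
Interpolate at f = 0.39 with slerp weights a = sin((1−f)δ)/sin δ ≈ 4.234, b = sin(fδ)/sin δ ≈ 3.917.
p = a·p₁ + b·p₂ ≈ (-0.594, -0.387, 0.705); φ = arcsin(p_z) ≈ 44.84°, λ = atan2(p_y, p_x) ≈ -146.88°.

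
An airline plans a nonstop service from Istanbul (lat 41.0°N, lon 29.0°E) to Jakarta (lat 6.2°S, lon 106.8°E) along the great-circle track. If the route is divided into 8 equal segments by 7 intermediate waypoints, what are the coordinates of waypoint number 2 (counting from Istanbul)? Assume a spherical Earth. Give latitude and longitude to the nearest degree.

≈ lat 33°N, lon 54°E

Convert each endpoint to a unit vector on the sphere (x = cos φ cos λ, y = cos φ sin λ, z = sin φ).
The central angle between the endpoints is δ = arccos(p₁·p₂) ≈ 1.483 rad (85.0°).
Interpolate at f = 2/8 with slerp weights a = sin((1−f)δ)/sin δ ≈ 0.900, b = sin(fδ)/sin δ ≈ 0.364.
p = a·p₁ + b·p₂ ≈ (0.490, 0.676, 0.551); φ = arcsin(p_z) ≈ 33.45°, λ = atan2(p_y, p_x) ≈ 54.06°.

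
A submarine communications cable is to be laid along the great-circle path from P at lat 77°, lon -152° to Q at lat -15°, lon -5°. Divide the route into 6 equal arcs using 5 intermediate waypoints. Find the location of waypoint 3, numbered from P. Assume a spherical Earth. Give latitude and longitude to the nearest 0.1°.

The haversine formula gives a central angle δ ≈ 2.020 rad (115.7°) between the endpoints.
Interpolate at f = 3/6 with slerp weights a = sin((1−f)δ)/sin δ ≈ 0.940, b = sin(fδ)/sin δ ≈ 0.940.
p = a·p₁ + b·p₂ ≈ (0.718, -0.178, 0.673); φ = arcsin(p_z) ≈ 42.28°, λ = atan2(p_y, p_x) ≈ -13.96°.

≈ lat 42.3°, lon -14.0°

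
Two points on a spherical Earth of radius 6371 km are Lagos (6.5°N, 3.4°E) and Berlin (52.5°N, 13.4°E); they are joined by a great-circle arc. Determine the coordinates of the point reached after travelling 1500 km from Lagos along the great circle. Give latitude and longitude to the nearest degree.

≈ 20°N, 5°E

Write both endpoints as unit vectors p₁, p₂ with components (cos φ cos λ, cos φ sin λ, sin φ).
The central angle between the endpoints is δ = arccos(p₁·p₂) ≈ 0.816 rad (46.7°). The total great-circle distance is δ·R ≈ 0.816 × 6371 ≈ 5196 km, so the target fraction is f = 1500/5196 ≈ 0.289.
Interpolate at f ≈ 0.289 with slerp weights a = sin((1−f)δ)/sin δ ≈ 0.753, b = sin(fδ)/sin δ ≈ 0.320.
p = a·p₁ + b·p₂ ≈ (0.936, 0.090, 0.339); φ = arcsin(p_z) ≈ 19.84°, λ = atan2(p_y, p_x) ≈ 5.46°.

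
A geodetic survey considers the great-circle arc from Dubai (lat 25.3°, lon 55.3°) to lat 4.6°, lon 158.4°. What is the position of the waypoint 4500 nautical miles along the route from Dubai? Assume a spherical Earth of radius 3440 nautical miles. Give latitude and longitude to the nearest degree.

≈ lat 15°, lon 136°

From cos δ = sin φ₁ sin φ₂ + cos φ₁ cos φ₂ cos Δλ, the central angle is δ ≈ 1.742 rad (99.8°). The total great-circle distance is δ·R ≈ 1.742 × 3440 ≈ 5991 nmi, so the target fraction is f = 4500/5991 ≈ 0.751.
Interpolate at f ≈ 0.751 with slerp weights a = sin((1−f)δ)/sin δ ≈ 0.426, b = sin(fδ)/sin δ ≈ 0.980.
p = a·p₁ + b·p₂ ≈ (-0.689, 0.676, 0.261); φ = arcsin(p_z) ≈ 15.11°, λ = atan2(p_y, p_x) ≈ 135.52°.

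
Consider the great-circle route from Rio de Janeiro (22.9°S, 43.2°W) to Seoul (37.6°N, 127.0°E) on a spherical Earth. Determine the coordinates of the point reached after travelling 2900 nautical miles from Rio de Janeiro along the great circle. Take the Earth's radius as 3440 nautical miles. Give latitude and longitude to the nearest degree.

≈ 21°N, 22°W

From cos δ = sin φ₁ sin φ₂ + cos φ₁ cos φ₂ cos Δλ, the central angle is δ ≈ 2.846 rad (163.1°). The total great-circle distance is δ·R ≈ 2.846 × 3440 ≈ 9790 nmi, so the target fraction is f = 2900/9790 ≈ 0.296.
Interpolate at f ≈ 0.296 with slerp weights a = sin((1−f)δ)/sin δ ≈ 3.117, b = sin(fδ)/sin δ ≈ 2.563.
p = a·p₁ + b·p₂ ≈ (0.871, -0.344, 0.351); φ = arcsin(p_z) ≈ 20.54°, λ = atan2(p_y, p_x) ≈ -21.54°.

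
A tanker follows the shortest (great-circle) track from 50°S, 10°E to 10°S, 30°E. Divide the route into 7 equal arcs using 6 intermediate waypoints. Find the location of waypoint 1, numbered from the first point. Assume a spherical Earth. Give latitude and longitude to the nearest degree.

Write both endpoints as unit vectors p₁, p₂ with components (cos φ cos λ, cos φ sin λ, sin φ).
The central angle between the endpoints is δ = arccos(p₁·p₂) ≈ 0.756 rad (43.3°).
Interpolate at f = 1/7 with slerp weights a = sin((1−f)δ)/sin δ ≈ 0.880, b = sin(fδ)/sin δ ≈ 0.157.
p = a·p₁ + b·p₂ ≈ (0.691, 0.176, -0.701); φ = arcsin(p_z) ≈ -44.53°, λ = atan2(p_y, p_x) ≈ 14.26°.

≈ 45°S, 14°E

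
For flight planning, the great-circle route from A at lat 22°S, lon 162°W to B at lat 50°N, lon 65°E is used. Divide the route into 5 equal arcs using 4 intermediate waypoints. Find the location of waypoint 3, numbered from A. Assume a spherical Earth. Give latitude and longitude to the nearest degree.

≈ lat 39°N, lon 142°E

From cos δ = sin φ₁ sin φ₂ + cos φ₁ cos φ₂ cos Δλ, the central angle is δ ≈ 2.337 rad (133.9°).
Interpolate at f = 3/5 with slerp weights a = sin((1−f)δ)/sin δ ≈ 1.117, b = sin(fδ)/sin δ ≈ 1.368.
p = a·p₁ + b·p₂ ≈ (-0.613, 0.477, 0.630); φ = arcsin(p_z) ≈ 39.04°, λ = atan2(p_y, p_x) ≈ 142.10°.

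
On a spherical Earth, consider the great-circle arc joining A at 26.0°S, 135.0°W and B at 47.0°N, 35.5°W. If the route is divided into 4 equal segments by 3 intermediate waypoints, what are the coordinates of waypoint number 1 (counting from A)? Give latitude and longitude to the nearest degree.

≈ 5°S, 114°W

Convert each endpoint to a unit vector on the sphere (x = cos φ cos λ, y = cos φ sin λ, z = sin φ).
The central angle between the endpoints is δ = arccos(p₁·p₂) ≈ 2.006 rad (114.9°).
Interpolate at f = 1/4 with slerp weights a = sin((1−f)δ)/sin δ ≈ 1.100, b = sin(fδ)/sin δ ≈ 0.530.
p = a·p₁ + b·p₂ ≈ (-0.405, -0.909, -0.095); φ = arcsin(p_z) ≈ -5.43°, λ = atan2(p_y, p_x) ≈ -114.01°.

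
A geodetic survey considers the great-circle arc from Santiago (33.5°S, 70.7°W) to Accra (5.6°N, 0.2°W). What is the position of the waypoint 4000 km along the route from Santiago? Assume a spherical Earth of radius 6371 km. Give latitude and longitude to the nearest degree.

≈ 18°S, 34°W

Convert each endpoint to a unit vector on the sphere (x = cos φ cos λ, y = cos φ sin λ, z = sin φ).
The central angle between the endpoints is δ = arccos(p₁·p₂) ≈ 1.346 rad (77.1°). The total great-circle distance is δ·R ≈ 1.346 × 6371 ≈ 8574 km, so the target fraction is f = 4000/8574 ≈ 0.467.
Interpolate at f ≈ 0.467 with slerp weights a = sin((1−f)δ)/sin δ ≈ 0.675, b = sin(fδ)/sin δ ≈ 0.603.
p = a·p₁ + b·p₂ ≈ (0.786, -0.533, -0.314); φ = arcsin(p_z) ≈ -18.28°, λ = atan2(p_y, p_x) ≈ -34.16°.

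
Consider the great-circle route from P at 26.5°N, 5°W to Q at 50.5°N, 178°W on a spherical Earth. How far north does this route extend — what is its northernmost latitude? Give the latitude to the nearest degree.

The great circle lies in the plane with unit normal n̂ = (p₁ × p₂)/|p₁ × p₂|.
Here n̂_z ≈ -0.071; the vertex latitude is φ_max = arccos|n̂_z| ≈ 85.9°.

≈ 86°N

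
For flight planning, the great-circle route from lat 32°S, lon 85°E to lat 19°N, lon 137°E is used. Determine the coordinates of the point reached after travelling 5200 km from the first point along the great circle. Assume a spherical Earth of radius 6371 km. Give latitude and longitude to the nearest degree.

Write both endpoints as unit vectors p₁, p₂ with components (cos φ cos λ, cos φ sin λ, sin φ).
The central angle between the endpoints is δ = arccos(p₁·p₂) ≈ 1.244 rad (71.3°). The total great-circle distance is δ·R ≈ 1.244 × 6371 ≈ 7925 km, so the target fraction is f = 5200/7925 ≈ 0.656.
Interpolate at f ≈ 0.656 with slerp weights a = sin((1−f)δ)/sin δ ≈ 0.438, b = sin(fδ)/sin δ ≈ 0.769.
p = a·p₁ + b·p₂ ≈ (-0.500, 0.866, 0.018); φ = arcsin(p_z) ≈ 1.05°, λ = atan2(p_y, p_x) ≈ 119.98°.

≈ lat 1°N, lon 120°E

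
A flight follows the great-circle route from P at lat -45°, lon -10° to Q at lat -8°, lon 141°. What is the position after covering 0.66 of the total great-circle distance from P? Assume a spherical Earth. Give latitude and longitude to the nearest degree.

Write both endpoints as unit vectors p₁, p₂ with components (cos φ cos λ, cos φ sin λ, sin φ).
The central angle between the endpoints is δ = arccos(p₁·p₂) ≈ 2.111 rad (120.9°).
Interpolate at f = 0.66 with slerp weights a = sin((1−f)δ)/sin δ ≈ 0.767, b = sin(fδ)/sin δ ≈ 1.147.
p = a·p₁ + b·p₂ ≈ (-0.349, 0.621, -0.702); φ = arcsin(p_z) ≈ -44.57°, λ = atan2(p_y, p_x) ≈ 119.35°.

≈ lat -45°, lon 119°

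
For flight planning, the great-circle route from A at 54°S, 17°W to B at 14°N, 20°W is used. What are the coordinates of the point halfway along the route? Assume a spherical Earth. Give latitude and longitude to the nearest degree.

≈ 20°S, 19°W

Write both endpoints as unit vectors p₁, p₂ with components (cos φ cos λ, cos φ sin λ, sin φ).
The central angle between the endpoints is δ = arccos(p₁·p₂) ≈ 1.188 rad (68.0°).
Interpolate at f = 1/2 with slerp weights a = sin((1−f)δ)/sin δ ≈ 0.603, b = sin(fδ)/sin δ ≈ 0.603.
p = a·p₁ + b·p₂ ≈ (0.889, -0.304, -0.342); φ = arcsin(p_z) ≈ -20.01°, λ = atan2(p_y, p_x) ≈ -18.87°.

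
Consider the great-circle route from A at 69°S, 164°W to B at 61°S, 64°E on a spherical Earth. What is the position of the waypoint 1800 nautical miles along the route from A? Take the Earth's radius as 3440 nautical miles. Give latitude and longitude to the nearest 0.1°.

≈ 74.4°S, 85.9°E

The haversine formula gives a central angle δ ≈ 0.795 rad (45.6°) between the endpoints. The total great-circle distance is δ·R ≈ 0.795 × 3440 ≈ 2735 nmi, so the target fraction is f = 1800/2735 ≈ 0.658.
Interpolate at f ≈ 0.658 with slerp weights a = sin((1−f)δ)/sin δ ≈ 0.376, b = sin(fδ)/sin δ ≈ 0.700.
p = a·p₁ + b·p₂ ≈ (0.019, 0.268, -0.963); φ = arcsin(p_z) ≈ -74.42°, λ = atan2(p_y, p_x) ≈ 85.89°.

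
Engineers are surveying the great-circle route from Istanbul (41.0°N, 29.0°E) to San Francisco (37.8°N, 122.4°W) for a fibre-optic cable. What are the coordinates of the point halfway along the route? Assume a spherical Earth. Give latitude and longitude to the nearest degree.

From cos δ = sin φ₁ sin φ₂ + cos φ₁ cos φ₂ cos Δλ, the central angle is δ ≈ 1.693 rad (97.0°).
Interpolate at f = 1/2 with slerp weights a = sin((1−f)δ)/sin δ ≈ 0.754, b = sin(fδ)/sin δ ≈ 0.754.
p = a·p₁ + b·p₂ ≈ (0.179, -0.227, 0.957); φ = arcsin(p_z) ≈ 73.20°, λ = atan2(p_y, p_x) ≈ -51.84°.

≈ 73°N, 52°W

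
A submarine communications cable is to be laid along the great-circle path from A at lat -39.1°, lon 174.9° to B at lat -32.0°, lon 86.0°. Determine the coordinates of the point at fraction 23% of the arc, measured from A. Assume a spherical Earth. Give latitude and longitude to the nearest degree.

Write both endpoints as unit vectors p₁, p₂ with components (cos φ cos λ, cos φ sin λ, sin φ).
The central angle between the endpoints is δ = arccos(p₁·p₂) ≈ 1.217 rad (69.7°).
Interpolate at f = 0.23 with slerp weights a = sin((1−f)δ)/sin δ ≈ 0.859, b = sin(fδ)/sin δ ≈ 0.294.
p = a·p₁ + b·p₂ ≈ (-0.647, 0.308, -0.698); φ = arcsin(p_z) ≈ -44.25°, λ = atan2(p_y, p_x) ≈ 154.50°.

≈ lat -44°, lon 155°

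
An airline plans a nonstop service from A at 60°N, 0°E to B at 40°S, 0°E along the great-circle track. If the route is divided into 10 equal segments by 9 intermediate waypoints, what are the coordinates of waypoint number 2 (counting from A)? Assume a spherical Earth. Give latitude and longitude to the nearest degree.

Convert each endpoint to a unit vector on the sphere (x = cos φ cos λ, y = cos φ sin λ, z = sin φ).
The central angle between the endpoints is δ = arccos(p₁·p₂) ≈ 1.745 rad (100.0°).
Interpolate at f = 2/10 with slerp weights a = sin((1−f)δ)/sin δ ≈ 1.000, b = sin(fδ)/sin δ ≈ 0.347.
p = a·p₁ + b·p₂ ≈ (0.766, 0.000, 0.643); φ = arcsin(p_z) ≈ 40.00°, λ = atan2(p_y, p_x) ≈ 0.00°.

≈ 40°N, 0°E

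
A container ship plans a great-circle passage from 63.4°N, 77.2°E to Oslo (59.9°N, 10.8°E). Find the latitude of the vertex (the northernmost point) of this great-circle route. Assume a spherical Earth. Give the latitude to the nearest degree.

≈ 66°N

The great circle lies in the plane with unit normal n̂ = (p₁ × p₂)/|p₁ × p₂|.
Here n̂_z ≈ -0.408; the vertex latitude is φ_max = arccos|n̂_z| ≈ 65.9°.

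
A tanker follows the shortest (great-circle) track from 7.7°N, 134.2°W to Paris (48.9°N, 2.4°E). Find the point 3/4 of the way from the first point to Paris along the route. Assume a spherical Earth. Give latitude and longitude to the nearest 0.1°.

Write both endpoints as unit vectors p₁, p₂ with components (cos φ cos λ, cos φ sin λ, sin φ).
The central angle between the endpoints is δ = arccos(p₁·p₂) ≈ 1.952 rad (111.9°).
Interpolate at f = 3/4 with slerp weights a = sin((1−f)δ)/sin δ ≈ 0.505, b = sin(fδ)/sin δ ≈ 1.071.
p = a·p₁ + b·p₂ ≈ (0.355, -0.329, 0.875); φ = arcsin(p_z) ≈ 61.05°, λ = atan2(p_y, p_x) ≈ -42.90°.

≈ 61.1°N, 42.9°W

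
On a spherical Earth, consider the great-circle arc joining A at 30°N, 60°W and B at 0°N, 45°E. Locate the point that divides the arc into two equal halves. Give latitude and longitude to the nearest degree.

≈ 24°N, 2°W

From cos δ = sin φ₁ sin φ₂ + cos φ₁ cos φ₂ cos Δλ, the central angle is δ ≈ 1.797 rad (103.0°).
Interpolate at f = 1/2 with slerp weights a = sin((1−f)δ)/sin δ ≈ 0.803, b = sin(fδ)/sin δ ≈ 0.803.
p = a·p₁ + b·p₂ ≈ (0.915, -0.034, 0.401); φ = arcsin(p_z) ≈ 23.66°, λ = atan2(p_y, p_x) ≈ -2.15°.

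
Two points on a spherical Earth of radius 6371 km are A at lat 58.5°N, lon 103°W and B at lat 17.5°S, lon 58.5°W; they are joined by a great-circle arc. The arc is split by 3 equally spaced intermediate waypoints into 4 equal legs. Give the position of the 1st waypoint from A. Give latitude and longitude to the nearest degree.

≈ lat 41°N, lon 84°W

Convert each endpoint to a unit vector on the sphere (x = cos φ cos λ, y = cos φ sin λ, z = sin φ).
The central angle between the endpoints is δ = arccos(p₁·p₂) ≈ 1.472 rad (84.3°).
Interpolate at f = 1/4 with slerp weights a = sin((1−f)δ)/sin δ ≈ 0.897, b = sin(fδ)/sin δ ≈ 0.361.
p = a·p₁ + b·p₂ ≈ (0.075, -0.751, 0.656); φ = arcsin(p_z) ≈ 41.02°, λ = atan2(p_y, p_x) ≈ -84.32°.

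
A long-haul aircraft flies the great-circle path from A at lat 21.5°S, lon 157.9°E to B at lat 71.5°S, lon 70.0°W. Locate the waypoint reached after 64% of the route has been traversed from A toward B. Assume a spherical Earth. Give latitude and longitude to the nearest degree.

≈ lat 70°S, lon 169°W

Convert each endpoint to a unit vector on the sphere (x = cos φ cos λ, y = cos φ sin λ, z = sin φ).
The central angle between the endpoints is δ = arccos(p₁·p₂) ≈ 1.421 rad (81.4°).
Interpolate at f = 0.64 with slerp weights a = sin((1−f)δ)/sin δ ≈ 0.495, b = sin(fδ)/sin δ ≈ 0.798.
p = a·p₁ + b·p₂ ≈ (-0.340, -0.065, -0.938); φ = arcsin(p_z) ≈ -69.75°, λ = atan2(p_y, p_x) ≈ -169.23°.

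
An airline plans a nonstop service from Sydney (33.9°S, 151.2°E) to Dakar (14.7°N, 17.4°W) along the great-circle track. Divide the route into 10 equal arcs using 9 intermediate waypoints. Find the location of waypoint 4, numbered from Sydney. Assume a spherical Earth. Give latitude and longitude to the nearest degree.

Convert each endpoint to a unit vector on the sphere (x = cos φ cos λ, y = cos φ sin λ, z = sin φ).
The central angle between the endpoints is δ = arccos(p₁·p₂) ≈ 2.761 rad (158.2°).
Interpolate at f = 4/10 with slerp weights a = sin((1−f)δ)/sin δ ≈ 2.684, b = sin(fδ)/sin δ ≈ 2.406.
p = a·p₁ + b·p₂ ≈ (0.269, 0.377, -0.886); φ = arcsin(p_z) ≈ -62.41°, λ = atan2(p_y, p_x) ≈ 54.52°.

≈ 62°S, 55°E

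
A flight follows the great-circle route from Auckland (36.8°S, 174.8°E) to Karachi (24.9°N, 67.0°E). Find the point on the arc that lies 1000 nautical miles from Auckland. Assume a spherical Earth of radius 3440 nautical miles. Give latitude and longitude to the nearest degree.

Convert each endpoint to a unit vector on the sphere (x = cos φ cos λ, y = cos φ sin λ, z = sin φ).
The central angle between the endpoints is δ = arccos(p₁·p₂) ≈ 2.065 rad (118.3°). The total great-circle distance is δ·R ≈ 2.065 × 3440 ≈ 7103 nmi, so the target fraction is f = 1000/7103 ≈ 0.141.
Interpolate at f ≈ 0.141 with slerp weights a = sin((1−f)δ)/sin δ ≈ 1.112, b = sin(fδ)/sin δ ≈ 0.326.
p = a·p₁ + b·p₂ ≈ (-0.772, 0.353, -0.529); φ = arcsin(p_z) ≈ -31.96°, λ = atan2(p_y, p_x) ≈ 155.45°.

≈ (32°S, 155°E)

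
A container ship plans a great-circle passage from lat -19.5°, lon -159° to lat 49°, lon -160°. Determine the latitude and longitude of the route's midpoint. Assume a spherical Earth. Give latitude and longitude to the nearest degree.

The haversine formula gives a central angle δ ≈ 1.196 rad (68.5°) between the endpoints.
Interpolate at f = 1/2 with slerp weights a = sin((1−f)δ)/sin δ ≈ 0.605, b = sin(fδ)/sin δ ≈ 0.605.
p = a·p₁ + b·p₂ ≈ (-0.905, -0.340, 0.255); φ = arcsin(p_z) ≈ 14.75°, λ = atan2(p_y, p_x) ≈ -159.41°.

≈ lat 15°, lon -159°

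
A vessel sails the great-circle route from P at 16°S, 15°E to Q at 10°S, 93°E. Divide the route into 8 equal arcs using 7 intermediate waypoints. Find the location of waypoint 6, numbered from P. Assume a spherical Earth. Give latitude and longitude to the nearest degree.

The haversine formula gives a central angle δ ≈ 1.324 rad (75.8°) between the endpoints.
Interpolate at f = 6/8 with slerp weights a = sin((1−f)δ)/sin δ ≈ 0.335, b = sin(fδ)/sin δ ≈ 0.864.
p = a·p₁ + b·p₂ ≈ (0.267, 0.933, -0.242); φ = arcsin(p_z) ≈ -14.03°, λ = atan2(p_y, p_x) ≈ 74.05°.

≈ 14°S, 74°E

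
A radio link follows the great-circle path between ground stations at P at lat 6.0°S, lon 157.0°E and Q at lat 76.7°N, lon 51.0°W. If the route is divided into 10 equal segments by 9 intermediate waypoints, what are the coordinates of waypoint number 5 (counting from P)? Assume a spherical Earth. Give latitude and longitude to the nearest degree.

Convert each endpoint to a unit vector on the sphere (x = cos φ cos λ, y = cos φ sin λ, z = sin φ).
The central angle between the endpoints is δ = arccos(p₁·p₂) ≈ 1.879 rad (107.7°).
Interpolate at f = 5/10 with slerp weights a = sin((1−f)δ)/sin δ ≈ 0.847, b = sin(fδ)/sin δ ≈ 0.847.
p = a·p₁ + b·p₂ ≈ (-0.653, 0.178, 0.736); φ = arcsin(p_z) ≈ 47.40°, λ = atan2(p_y, p_x) ≈ 164.77°.

≈ lat 47°N, lon 165°E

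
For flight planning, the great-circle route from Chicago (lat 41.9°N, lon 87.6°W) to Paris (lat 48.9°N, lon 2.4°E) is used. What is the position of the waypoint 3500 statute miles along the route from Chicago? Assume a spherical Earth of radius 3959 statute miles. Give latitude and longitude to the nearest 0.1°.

≈ lat 52.8°N, lon 10.7°W

Convert each endpoint to a unit vector on the sphere (x = cos φ cos λ, y = cos φ sin λ, z = sin φ).
The central angle between the endpoints is δ = arccos(p₁·p₂) ≈ 1.043 rad (59.8°). The total great-circle distance is δ·R ≈ 1.043 × 3959 ≈ 4131 mi, so the target fraction is f = 3500/4131 ≈ 0.847.
Interpolate at f ≈ 0.847 with slerp weights a = sin((1−f)δ)/sin δ ≈ 0.184, b = sin(fδ)/sin δ ≈ 0.895.
p = a·p₁ + b·p₂ ≈ (0.593, -0.112, 0.797); φ = arcsin(p_z) ≈ 52.85°, λ = atan2(p_y, p_x) ≈ -10.68°.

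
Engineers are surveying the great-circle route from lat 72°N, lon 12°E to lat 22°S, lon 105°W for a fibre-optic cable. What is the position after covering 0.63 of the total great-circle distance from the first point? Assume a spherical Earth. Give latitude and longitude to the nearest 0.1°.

≈ lat 20.1°N, lon 91.5°W

Convert each endpoint to a unit vector on the sphere (x = cos φ cos λ, y = cos φ sin λ, z = sin φ).
The central angle between the endpoints is δ = arccos(p₁·p₂) ≈ 2.079 rad (119.1°).
Interpolate at f = 0.63 with slerp weights a = sin((1−f)δ)/sin δ ≈ 0.796, b = sin(fδ)/sin δ ≈ 1.106.
p = a·p₁ + b·p₂ ≈ (-0.025, -0.939, 0.343); φ = arcsin(p_z) ≈ 20.05°, λ = atan2(p_y, p_x) ≈ -91.51°.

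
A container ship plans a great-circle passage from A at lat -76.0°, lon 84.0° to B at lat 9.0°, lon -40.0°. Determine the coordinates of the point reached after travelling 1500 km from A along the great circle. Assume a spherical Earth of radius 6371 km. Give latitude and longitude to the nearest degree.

≈ lat -77°, lon 25°

Write both endpoints as unit vectors p₁, p₂ with components (cos φ cos λ, cos φ sin λ, sin φ).
The central angle between the endpoints is δ = arccos(p₁·p₂) ≈ 1.860 rad (106.6°). The total great-circle distance is δ·R ≈ 1.860 × 6371 ≈ 11851 km, so the target fraction is f = 1500/11851 ≈ 0.127.
Interpolate at f ≈ 0.127 with slerp weights a = sin((1−f)δ)/sin δ ≈ 1.042, b = sin(fδ)/sin δ ≈ 0.243.
p = a·p₁ + b·p₂ ≈ (0.211, 0.096, -0.973); φ = arcsin(p_z) ≈ -76.62°, λ = atan2(p_y, p_x) ≈ 24.55°.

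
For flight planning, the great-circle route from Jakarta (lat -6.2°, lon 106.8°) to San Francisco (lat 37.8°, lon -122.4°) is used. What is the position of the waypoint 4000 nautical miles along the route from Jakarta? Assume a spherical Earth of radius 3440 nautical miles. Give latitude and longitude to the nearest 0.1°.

Convert each endpoint to a unit vector on the sphere (x = cos φ cos λ, y = cos φ sin λ, z = sin φ).
The central angle between the endpoints is δ = arccos(p₁·p₂) ≈ 2.189 rad (125.4°). The total great-circle distance is δ·R ≈ 2.189 × 3440 ≈ 7530 nmi, so the target fraction is f = 4000/7530 ≈ 0.531.
Interpolate at f ≈ 0.531 with slerp weights a = sin((1−f)δ)/sin δ ≈ 1.049, b = sin(fδ)/sin δ ≈ 1.126.
p = a·p₁ + b·p₂ ≈ (-0.778, 0.247, 0.577); φ = arcsin(p_z) ≈ 35.24°, λ = atan2(p_y, p_x) ≈ 162.37°.

≈ lat 35.2°, lon 162.4°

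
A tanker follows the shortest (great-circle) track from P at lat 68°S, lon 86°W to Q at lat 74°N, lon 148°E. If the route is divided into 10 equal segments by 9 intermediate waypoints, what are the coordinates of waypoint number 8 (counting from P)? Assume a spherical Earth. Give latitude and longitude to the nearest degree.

≈ lat 52°N, lon 152°W

Convert each endpoint to a unit vector on the sphere (x = cos φ cos λ, y = cos φ sin λ, z = sin φ).
The central angle between the endpoints is δ = arccos(p₁·p₂) ≈ 2.830 rad (162.2°).
Interpolate at f = 8/10 with slerp weights a = sin((1−f)δ)/sin δ ≈ 1.751, b = sin(fδ)/sin δ ≈ 2.511.
p = a·p₁ + b·p₂ ≈ (-0.541, -0.288, 0.790); φ = arcsin(p_z) ≈ 52.20°, λ = atan2(p_y, p_x) ≈ -152.01°.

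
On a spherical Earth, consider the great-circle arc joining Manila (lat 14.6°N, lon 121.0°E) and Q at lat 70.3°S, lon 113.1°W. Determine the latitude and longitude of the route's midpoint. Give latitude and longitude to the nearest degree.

Write both endpoints as unit vectors p₁, p₂ with components (cos φ cos λ, cos φ sin λ, sin φ).
The central angle between the endpoints is δ = arccos(p₁·p₂) ≈ 2.014 rad (115.4°).
Interpolate at f = 1/2 with slerp weights a = sin((1−f)δ)/sin δ ≈ 0.935, b = sin(fδ)/sin δ ≈ 0.935.
p = a·p₁ + b·p₂ ≈ (-0.590, 0.486, -0.645); φ = arcsin(p_z) ≈ -40.16°, λ = atan2(p_y, p_x) ≈ 140.52°.

≈ lat 40°S, lon 141°E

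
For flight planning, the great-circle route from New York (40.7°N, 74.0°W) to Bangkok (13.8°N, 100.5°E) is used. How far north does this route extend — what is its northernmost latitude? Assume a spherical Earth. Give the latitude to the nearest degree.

≈ 85°N

The great circle lies in the plane with unit normal n̂ = (p₁ × p₂)/|p₁ × p₂|.
Here n̂_z ≈ +0.086; the vertex latitude is φ_max = arccos|n̂_z| ≈ 85.0°.
Check via Clairaut: cos φ_max = |cos φ₁| · sin C = cos(40.7°)·sin(6.5°) ≈ 0.086, again giving ≈ 85.0°.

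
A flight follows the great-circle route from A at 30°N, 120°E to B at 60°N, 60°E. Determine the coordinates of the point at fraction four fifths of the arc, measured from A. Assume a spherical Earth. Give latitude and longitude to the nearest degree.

From cos δ = sin φ₁ sin φ₂ + cos φ₁ cos φ₂ cos Δλ, the central angle is δ ≈ 0.864 rad (49.5°).
Interpolate at f = 4/5 with slerp weights a = sin((1−f)δ)/sin δ ≈ 0.226, b = sin(fδ)/sin δ ≈ 0.838.
p = a·p₁ + b·p₂ ≈ (0.112, 0.533, 0.839); φ = arcsin(p_z) ≈ 57.03°, λ = atan2(p_y, p_x) ≈ 78.16°.

≈ 57°N, 78°E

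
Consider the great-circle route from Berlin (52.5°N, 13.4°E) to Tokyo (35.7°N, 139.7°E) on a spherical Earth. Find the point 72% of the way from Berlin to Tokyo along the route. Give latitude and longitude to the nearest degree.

≈ 54°N, 121°E

Convert each endpoint to a unit vector on the sphere (x = cos φ cos λ, y = cos φ sin λ, z = sin φ).
The central angle between the endpoints is δ = arccos(p₁·p₂) ≈ 1.400 rad (80.2°).
Interpolate at f = 0.72 with slerp weights a = sin((1−f)δ)/sin δ ≈ 0.388, b = sin(fδ)/sin δ ≈ 0.858.
p = a·p₁ + b·p₂ ≈ (-0.302, 0.505, 0.808); φ = arcsin(p_z) ≈ 53.93°, λ = atan2(p_y, p_x) ≈ 120.86°.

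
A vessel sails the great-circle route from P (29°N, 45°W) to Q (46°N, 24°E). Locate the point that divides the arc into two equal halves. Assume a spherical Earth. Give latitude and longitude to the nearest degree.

≈ (43°N, 15°W)

Convert each endpoint to a unit vector on the sphere (x = cos φ cos λ, y = cos φ sin λ, z = sin φ).
The central angle between the endpoints is δ = arccos(p₁·p₂) ≈ 0.969 rad (55.5°).
Interpolate at f = 1/2 with slerp weights a = sin((1−f)δ)/sin δ ≈ 0.565, b = sin(fδ)/sin δ ≈ 0.565.
p = a·p₁ + b·p₂ ≈ (0.708, -0.190, 0.680); φ = arcsin(p_z) ≈ 42.87°, λ = atan2(p_y, p_x) ≈ -15.01°.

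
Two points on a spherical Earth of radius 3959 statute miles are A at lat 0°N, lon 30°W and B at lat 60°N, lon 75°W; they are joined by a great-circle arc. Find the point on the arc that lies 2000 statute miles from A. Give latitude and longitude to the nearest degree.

≈ lat 27°N, lon 42°W

Convert each endpoint to a unit vector on the sphere (x = cos φ cos λ, y = cos φ sin λ, z = sin φ).
The central angle between the endpoints is δ = arccos(p₁·p₂) ≈ 1.209 rad (69.3°). The total great-circle distance is δ·R ≈ 1.209 × 3959 ≈ 4788 mi, so the target fraction is f = 2000/4788 ≈ 0.418.
Interpolate at f ≈ 0.418 with slerp weights a = sin((1−f)δ)/sin δ ≈ 0.692, b = sin(fδ)/sin δ ≈ 0.517.
p = a·p₁ + b·p₂ ≈ (0.666, -0.596, 0.448); φ = arcsin(p_z) ≈ 26.62°, λ = atan2(p_y, p_x) ≈ -41.81°.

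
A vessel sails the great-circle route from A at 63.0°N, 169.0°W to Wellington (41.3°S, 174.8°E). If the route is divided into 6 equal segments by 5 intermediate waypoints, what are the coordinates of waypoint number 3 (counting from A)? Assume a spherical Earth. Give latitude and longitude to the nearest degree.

Convert each endpoint to a unit vector on the sphere (x = cos φ cos λ, y = cos φ sin λ, z = sin φ).
The central angle between the endpoints is δ = arccos(p₁·p₂) ≈ 1.834 rad (105.1°).
Interpolate at f = 3/6 with slerp weights a = sin((1−f)δ)/sin δ ≈ 0.822, b = sin(fδ)/sin δ ≈ 0.822.
p = a·p₁ + b·p₂ ≈ (-0.982, -0.015, 0.190); φ = arcsin(p_z) ≈ 10.95°, λ = atan2(p_y, p_x) ≈ -179.11°.

≈ 11°N, 179°W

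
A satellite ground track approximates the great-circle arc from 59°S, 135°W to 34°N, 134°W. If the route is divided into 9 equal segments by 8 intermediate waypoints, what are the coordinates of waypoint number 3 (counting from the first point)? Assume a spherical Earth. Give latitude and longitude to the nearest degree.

Convert each endpoint to a unit vector on the sphere (x = cos φ cos λ, y = cos φ sin λ, z = sin φ).
The central angle between the endpoints is δ = arccos(p₁·p₂) ≈ 1.623 rad (93.0°).
Interpolate at f = 3/9 with slerp weights a = sin((1−f)δ)/sin δ ≈ 0.884, b = sin(fδ)/sin δ ≈ 0.516.
p = a·p₁ + b·p₂ ≈ (-0.619, -0.630, -0.469); φ = arcsin(p_z) ≈ -28.00°, λ = atan2(p_y, p_x) ≈ -134.52°.

≈ 28°S, 135°W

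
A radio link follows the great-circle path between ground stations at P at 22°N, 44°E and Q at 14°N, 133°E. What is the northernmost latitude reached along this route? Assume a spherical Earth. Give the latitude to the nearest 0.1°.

The great circle lies in the plane with unit normal n̂ = (p₁ × p₂)/|p₁ × p₂|.
Here n̂_z ≈ +0.905; the vertex latitude is φ_max = arccos|n̂_z| ≈ 25.2°.
Check via Clairaut: cos φ_max = |cos φ₁| · sin C = cos(22.0°)·sin(77.3°) ≈ 0.905, again giving ≈ 25.2°.

≈ 25.2°N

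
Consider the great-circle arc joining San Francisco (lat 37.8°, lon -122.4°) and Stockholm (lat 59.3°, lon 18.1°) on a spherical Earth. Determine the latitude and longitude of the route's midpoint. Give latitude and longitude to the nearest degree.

Write both endpoints as unit vectors p₁, p₂ with components (cos φ cos λ, cos φ sin λ, sin φ).
The central angle between the endpoints is δ = arccos(p₁·p₂) ≈ 1.353 rad (77.5°).
Interpolate at f = 1/2 with slerp weights a = sin((1−f)δ)/sin δ ≈ 0.641, b = sin(fδ)/sin δ ≈ 0.641.
p = a·p₁ + b·p₂ ≈ (0.040, -0.326, 0.944); φ = arcsin(p_z) ≈ 70.82°, λ = atan2(p_y, p_x) ≈ -83.06°.

≈ lat 71°, lon -83°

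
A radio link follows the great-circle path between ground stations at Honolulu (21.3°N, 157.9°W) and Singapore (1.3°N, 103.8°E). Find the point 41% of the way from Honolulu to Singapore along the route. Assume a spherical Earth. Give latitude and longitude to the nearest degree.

≈ (19°N, 160°E)

From cos δ = sin φ₁ sin φ₂ + cos φ₁ cos φ₂ cos Δλ, the central angle is δ ≈ 1.697 rad (97.3°).
Interpolate at f = 0.41 with slerp weights a = sin((1−f)δ)/sin δ ≈ 0.849, b = sin(fδ)/sin δ ≈ 0.646.
p = a·p₁ + b·p₂ ≈ (-0.887, 0.330, 0.323); φ = arcsin(p_z) ≈ 18.85°, λ = atan2(p_y, p_x) ≈ 159.60°.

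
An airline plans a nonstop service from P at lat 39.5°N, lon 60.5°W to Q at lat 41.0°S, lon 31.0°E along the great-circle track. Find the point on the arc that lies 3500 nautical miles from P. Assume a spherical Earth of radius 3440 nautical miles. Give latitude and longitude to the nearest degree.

≈ lat 1°S, lon 15°W

Convert each endpoint to a unit vector on the sphere (x = cos φ cos λ, y = cos φ sin λ, z = sin φ).
The central angle between the endpoints is δ = arccos(p₁·p₂) ≈ 2.018 rad (115.6°). The total great-circle distance is δ·R ≈ 2.018 × 3440 ≈ 6942 nmi, so the target fraction is f = 3500/6942 ≈ 0.504.
Interpolate at f ≈ 0.504 with slerp weights a = sin((1−f)δ)/sin δ ≈ 0.934, b = sin(fδ)/sin δ ≈ 0.944.
p = a·p₁ + b·p₂ ≈ (0.965, -0.260, -0.025); φ = arcsin(p_z) ≈ -1.44°, λ = atan2(p_y, p_x) ≈ -15.09°.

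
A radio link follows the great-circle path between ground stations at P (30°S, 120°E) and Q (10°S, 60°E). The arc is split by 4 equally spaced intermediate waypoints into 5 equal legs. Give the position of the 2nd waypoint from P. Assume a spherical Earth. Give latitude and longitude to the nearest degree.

Write both endpoints as unit vectors p₁, p₂ with components (cos φ cos λ, cos φ sin λ, sin φ).
The central angle between the endpoints is δ = arccos(p₁·p₂) ≈ 1.032 rad (59.1°).
Interpolate at f = 2/5 with slerp weights a = sin((1−f)δ)/sin δ ≈ 0.676, b = sin(fδ)/sin δ ≈ 0.467.
p = a·p₁ + b·p₂ ≈ (-0.063, 0.906, -0.419); φ = arcsin(p_z) ≈ -24.79°, λ = atan2(p_y, p_x) ≈ 93.96°.

≈ (25°S, 94°E)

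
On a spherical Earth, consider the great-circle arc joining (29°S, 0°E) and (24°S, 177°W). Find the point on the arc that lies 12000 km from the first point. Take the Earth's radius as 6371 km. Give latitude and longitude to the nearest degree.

≈ (43°S, 176°W)

From cos δ = sin φ₁ sin φ₂ + cos φ₁ cos φ₂ cos Δλ, the central angle is δ ≈ 2.215 rad (126.9°). The total great-circle distance is δ·R ≈ 2.215 × 6371 ≈ 14113 km, so the target fraction is f = 12000/14113 ≈ 0.850.
Interpolate at f ≈ 0.850 with slerp weights a = sin((1−f)δ)/sin δ ≈ 0.407, b = sin(fδ)/sin δ ≈ 1.190.
p = a·p₁ + b·p₂ ≈ (-0.730, -0.057, -0.682); φ = arcsin(p_z) ≈ -42.96°, λ = atan2(p_y, p_x) ≈ -175.54°.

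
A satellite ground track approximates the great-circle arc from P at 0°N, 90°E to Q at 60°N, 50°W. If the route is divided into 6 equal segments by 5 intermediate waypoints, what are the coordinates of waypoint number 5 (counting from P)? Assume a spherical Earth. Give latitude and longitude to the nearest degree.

The haversine formula gives a central angle δ ≈ 1.964 rad (112.5°) between the endpoints.
Interpolate at f = 5/6 with slerp weights a = sin((1−f)δ)/sin δ ≈ 0.348, b = sin(fδ)/sin δ ≈ 1.080.
p = a·p₁ + b·p₂ ≈ (0.347, -0.066, 0.935); φ = arcsin(p_z) ≈ 69.31°, λ = atan2(p_y, p_x) ≈ -10.72°.

≈ 69°N, 11°W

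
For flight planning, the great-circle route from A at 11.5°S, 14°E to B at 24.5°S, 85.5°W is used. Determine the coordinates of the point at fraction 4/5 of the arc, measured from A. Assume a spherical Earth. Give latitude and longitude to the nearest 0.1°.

≈ 27.7°S, 64.9°W

Write both endpoints as unit vectors p₁, p₂ with components (cos φ cos λ, cos φ sin λ, sin φ).
The central angle between the endpoints is δ = arccos(p₁·p₂) ≈ 1.635 rad (93.7°).
Interpolate at f = 4/5 with slerp weights a = sin((1−f)δ)/sin δ ≈ 0.322, b = sin(fδ)/sin δ ≈ 0.968.
p = a·p₁ + b·p₂ ≈ (0.375, -0.802, -0.466); φ = arcsin(p_z) ≈ -27.74°, λ = atan2(p_y, p_x) ≈ -64.92°.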